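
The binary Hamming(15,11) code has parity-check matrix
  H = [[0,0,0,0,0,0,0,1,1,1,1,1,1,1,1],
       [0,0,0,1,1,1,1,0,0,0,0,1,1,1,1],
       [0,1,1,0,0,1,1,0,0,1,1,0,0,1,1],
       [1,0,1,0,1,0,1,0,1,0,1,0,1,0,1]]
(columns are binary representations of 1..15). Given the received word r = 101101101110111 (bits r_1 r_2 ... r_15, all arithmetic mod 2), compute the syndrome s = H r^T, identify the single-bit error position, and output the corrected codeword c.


s = (0, 0, 1, 1)^T, error position = 3, corrected codeword c = 100101101110111

Compute s = H r^T mod 2 one row at a time:
  s_1 = 0 + 1 + 1 + 1 + 0 + 1 + 1 + 1 = 6 ≡ 0 (mod 2).
  s_2 = 1 + 0 + 1 + 1 + 0 + 1 + 1 + 1 = 6 ≡ 0 (mod 2).
  s_3 = 0 + 1 + 1 + 1 + 1 + 1 + 1 + 1 = 7 ≡ 1 (mod 2).
  s_4 = 1 + 1 + 0 + 1 + 1 + 1 + 1 + 1 = 7 ≡ 1 (mod 2).
s = (0, 0, 1, 1)^T — this equals column 3 of H (binary 0011), so error is at position 3.
Correct: flip bit 3 of r = 101101101110111 to get c = 100101101110111.


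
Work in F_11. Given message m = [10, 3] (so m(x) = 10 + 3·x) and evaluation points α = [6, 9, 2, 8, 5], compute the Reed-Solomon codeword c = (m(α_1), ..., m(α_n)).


c = [6, 4, 5, 1, 3]

Message polynomial: m(x) = 10 + 3·x (mod 11).
For each evaluation point α_i, compute m(α_i) mod 11:
  α_1 = 6: Horner steps 3 → 6, so m(6) = 6.
  α_2 = 9: Horner steps 3 → 4, so m(9) = 4.
  α_3 = 2: Horner steps 3 → 5, so m(2) = 5.
  α_4 = 8: Horner steps 3 → 1, so m(8) = 1.
  α_5 = 5: Horner steps 3 → 3, so m(5) = 3.
Codeword c = [6, 4, 5, 1, 3] ∈ F_11^5.


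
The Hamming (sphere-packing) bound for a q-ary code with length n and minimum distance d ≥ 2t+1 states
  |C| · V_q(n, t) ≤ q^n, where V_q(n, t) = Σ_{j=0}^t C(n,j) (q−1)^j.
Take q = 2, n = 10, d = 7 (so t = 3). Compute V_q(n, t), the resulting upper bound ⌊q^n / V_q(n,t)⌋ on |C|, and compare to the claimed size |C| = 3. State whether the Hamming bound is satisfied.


V_q(n, t) = 176, q^n = 1024, Hamming bound = 5, |C| = 3 ≤ bound (satisfied).

Step 1: Compute V_q(n, t) = Σ_{j=0}^3 C(n, j) (q−1)^j.
  j = 0: C(10,0)·(1)^0 = 1·1 = 1.
  j = 1: C(10,1)·(1)^1 = 10·1 = 10.
  j = 2: C(10,2)·(1)^2 = 45·1 = 45.
  j = 3: C(10,3)·(1)^3 = 120·1 = 120.
  V_q(n, t) = 1 + 10 + 45 + 120 = 176.
Step 2: q^n = 2^10 = 1024.
Step 3: Hamming bound ⌊q^n / V_q(n,t)⌋ = ⌊1024/176⌋ = 5.
Step 4: Compare |C| = 3 to 5: satisfied.
The claimed |C| lies below the Hamming bound.


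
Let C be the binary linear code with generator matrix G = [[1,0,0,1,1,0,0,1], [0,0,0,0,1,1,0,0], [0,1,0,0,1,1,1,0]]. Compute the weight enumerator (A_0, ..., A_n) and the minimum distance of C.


Weight distribution: A_0 = 1, A_2 = 2, A_4 = 3, A_6 = 2. Minimum distance d = 2.

Enumerate all 2^3 = 8 messages m ∈ F_2^3.
For each, compute codeword c = mG in F_2^8, then tally its weight.
  m = 000 → c = 00000000, weight = 0.
  m = 100 → c = 10011001, weight = 4.
  m = 010 → c = 00001100, weight = 2.
  m = 110 → c = 10010101, weight = 4.
  m = 001 → c = 01001110, weight = 4.
  m = 101 → c = 11010111, weight = 6.
  m = 011 → c = 01000010, weight = 2.
  m = 111 → c = 11011011, weight = 6.
Tally weights:
  weight 0: 1 codewords.
  weight 2: 2 codewords.
  weight 4: 3 codewords.
  weight 6: 2 codewords.
Minimum distance d = smallest w > 0 with A_w > 0 = 2.
Sanity: Σ A_w = 8 = 2^3 = 8 ✓.


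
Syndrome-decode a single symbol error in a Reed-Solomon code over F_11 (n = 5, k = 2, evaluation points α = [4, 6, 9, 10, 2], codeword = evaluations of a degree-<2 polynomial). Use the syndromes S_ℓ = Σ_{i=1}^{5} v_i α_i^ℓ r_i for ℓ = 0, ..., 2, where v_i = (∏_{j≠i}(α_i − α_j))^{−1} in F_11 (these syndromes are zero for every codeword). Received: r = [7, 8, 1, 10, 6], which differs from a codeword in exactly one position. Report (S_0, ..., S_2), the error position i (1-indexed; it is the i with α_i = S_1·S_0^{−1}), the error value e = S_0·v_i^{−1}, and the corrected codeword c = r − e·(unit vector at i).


S = (6, 10, 2), error at position 3, error magnitude e = 8, c = [7, 8, 4, 10, 6].

Step 1: column multipliers v_i = (∏_{j≠i}(α_i − α_j))^{−1} mod 11.
  i = 1 (α = 4): (4−6)(4−9)(4−10)(4−2) = (−2)·(−5)·(−6)·2 = −120 ≡ 1, so v_1 = 1^{−1} = 1 (mod 11).
  i = 2 (α = 6): (6−4)(6−9)(6−10)(6−2) = 2·(−3)·(−4)·4 = 96 ≡ 8, so v_2 = 8^{−1} = 7 (mod 11).
  i = 3 (α = 9): (9−4)(9−6)(9−10)(9−2) = 5·3·(−1)·7 = −105 ≡ 5, so v_3 = 5^{−1} = 9 (mod 11).
  i = 4 (α = 10): (10−4)(10−6)(10−9)(10−2) = 6·4·1·8 = 192 ≡ 5, so v_4 = 5^{−1} = 9 (mod 11).
  i = 5 (α = 2): (2−4)(2−6)(2−9)(2−10) = (−2)·(−4)·(−7)·(−8) = 448 ≡ 8, so v_5 = 8^{−1} = 7 (mod 11).
  v = [1, 7, 9, 9, 7].
Step 2: syndromes of r = [7, 8, 1, 10, 6] (all sums mod 11).
  S_0 = Σ v_i r_i = 1·7 + 7·8 + 9·1 + 9·10 + 7·6 = 204 ≡ 6.
  S_1 = Σ v_i α_i r_i = 1·4·7 + 7·6·8 + 9·9·1 + 9·10·10 + 7·2·6 = 1429 ≡ 10.
  α_i^2 mod 11 = [5, 3, 4, 1, 4].
  S_2 = Σ v_i α_i^2 r_i = 1·5·7 + 7·3·8 + 9·4·1 + 9·1·10 + 7·4·6 = 497 ≡ 2.
  S = (6, 10, 2) ≠ 0, so r is not a codeword (an error is present).
Step 3: locate the error. For a single error e at position i, S_ℓ = v_i·e·α_i^ℓ, so α_err = S_1/S_0.
  S_0^{−1} = 6^{−1} = 2 (mod 11), so α_err = 10·2 = 20 ≡ 9 = α_3. Error position i = 3.
  Consistency check: S_2/S_1 = 2·10 = 20 ≡ 9 = α_err ✓ (single-error assumption holds).
Step 4: error magnitude e = S_0/v_3 = S_0·∏_{j≠3}(α_3 − α_j) = 6·5 = 30 ≡ 8 (mod 11).
Step 5: correct position 3: c_3 = r_3 − e = 1 − 8 ≡ 4 (mod 11). Hence c = [7, 8, 4, 10, 6].
  Check: interpolating c through the α_i gives m(x) = 5 + 6·x (degree < 2) with m(α_i) = c_i for every i, so c is indeed a codeword.


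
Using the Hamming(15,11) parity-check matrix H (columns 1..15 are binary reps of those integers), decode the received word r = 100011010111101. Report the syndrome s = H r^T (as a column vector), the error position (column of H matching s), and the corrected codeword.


s = (0, 1, 0, 1)^T, error position = 5, corrected codeword c = 100001010111101

Compute s = H r^T mod 2 one row at a time:
  s_1 = 1 + 0 + 1 + 1 + 1 + 1 + 0 + 1 = 6 ≡ 0 (mod 2).
  s_2 = 0 + 1 + 1 + 0 + 1 + 1 + 0 + 1 = 5 ≡ 1 (mod 2).
  s_3 = 0 + 0 + 1 + 0 + 1 + 1 + 0 + 1 = 4 ≡ 0 (mod 2).
  s_4 = 1 + 0 + 1 + 0 + 0 + 1 + 1 + 1 = 5 ≡ 1 (mod 2).
s = (0, 1, 0, 1)^T — this equals column 5 of H (binary 0101), so error is at position 5.
Correct: flip bit 5 of r = 100011010111101 to get c = 100001010111101.


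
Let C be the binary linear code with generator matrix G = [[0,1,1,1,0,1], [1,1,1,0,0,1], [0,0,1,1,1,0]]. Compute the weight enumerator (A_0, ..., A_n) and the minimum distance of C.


Weight distribution: A_0 = 1, A_2 = 1, A_3 = 3, A_4 = 2, A_5 = 1. Minimum distance d = 2.

Enumerate all 2^3 = 8 messages m ∈ F_2^3.
For each, compute codeword c = mG in F_2^6, then tally its weight.
  m = 000 → c = 000000, weight = 0.
  m = 100 → c = 011101, weight = 4.
  m = 010 → c = 111001, weight = 4.
  m = 110 → c = 100100, weight = 2.
  m = 001 → c = 001110, weight = 3.
  m = 101 → c = 010011, weight = 3.
  m = 011 → c = 110111, weight = 5.
  m = 111 → c = 101010, weight = 3.
Tally weights:
  weight 0: 1 codewords.
  weight 2: 1 codewords.
  weight 3: 3 codewords.
  weight 4: 2 codewords.
  weight 5: 1 codewords.
Minimum distance d = smallest w > 0 with A_w > 0 = 2.
Sanity: Σ A_w = 8 = 2^3 = 8 ✓.


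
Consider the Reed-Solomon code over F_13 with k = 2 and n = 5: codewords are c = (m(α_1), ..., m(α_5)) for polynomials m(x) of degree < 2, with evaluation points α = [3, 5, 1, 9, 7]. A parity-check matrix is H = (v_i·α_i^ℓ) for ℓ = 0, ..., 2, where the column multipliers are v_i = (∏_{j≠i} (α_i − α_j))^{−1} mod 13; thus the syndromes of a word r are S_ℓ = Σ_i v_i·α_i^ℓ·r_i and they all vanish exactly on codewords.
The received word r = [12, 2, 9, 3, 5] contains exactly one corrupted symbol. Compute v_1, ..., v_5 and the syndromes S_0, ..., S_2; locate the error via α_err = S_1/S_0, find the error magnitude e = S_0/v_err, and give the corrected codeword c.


S = (3, 1, 9), error at position 4, error magnitude e = 8, c = [12, 2, 9, 8, 5].

Step 1: column multipliers v_i = (∏_{j≠i}(α_i − α_j))^{−1} mod 13.
  i = 1 (α = 3): (3−5)(3−1)(3−9)(3−7) = (−2)·2·(−6)·(−4) = −96 ≡ 8, so v_1 = 8^{−1} = 5 (mod 13).
  i = 2 (α = 5): (5−3)(5−1)(5−9)(5−7) = 2·4·(−4)·(−2) = 64 ≡ 12, so v_2 = 12^{−1} = 12 (mod 13).
  i = 3 (α = 1): (1−3)(1−5)(1−9)(1−7) = (−2)·(−4)·(−8)·(−6) = 384 ≡ 7, so v_3 = 7^{−1} = 2 (mod 13).
  i = 4 (α = 9): (9−3)(9−5)(9−1)(9−7) = 6·4·8·2 = 384 ≡ 7, so v_4 = 7^{−1} = 2 (mod 13).
  i = 5 (α = 7): (7−3)(7−5)(7−1)(7−9) = 4·2·6·(−2) = −96 ≡ 8, so v_5 = 8^{−1} = 5 (mod 13).
  v = [5, 12, 2, 2, 5].
Step 2: syndromes of r = [12, 2, 9, 3, 5] (all sums mod 13).
  S_0 = Σ v_i r_i = 5·12 + 12·2 + 2·9 + 2·3 + 5·5 = 133 ≡ 3.
  S_1 = Σ v_i α_i r_i = 5·3·12 + 12·5·2 + 2·1·9 + 2·9·3 + 5·7·5 = 547 ≡ 1.
  α_i^2 mod 13 = [9, 12, 1, 3, 10].
  S_2 = Σ v_i α_i^2 r_i = 5·9·12 + 12·12·2 + 2·1·9 + 2·3·3 + 5·10·5 = 1114 ≡ 9.
  S = (3, 1, 9) ≠ 0, so r is not a codeword (an error is present).
Step 3: locate the error. For a single error e at position i, S_ℓ = v_i·e·α_i^ℓ, so α_err = S_1/S_0.
  S_0^{−1} = 3^{−1} = 9 (mod 13), so α_err = 1·9 = 9 ≡ 9 = α_4. Error position i = 4.
  Consistency check: S_2/S_1 = 9·1 = 9 ≡ 9 = α_err ✓ (single-error assumption holds).
Step 4: error magnitude e = S_0/v_4 = S_0·∏_{j≠4}(α_4 − α_j) = 3·7 = 21 ≡ 8 (mod 13).
Step 5: correct position 4: c_4 = r_4 − e = 3 − 8 ≡ 8 (mod 13). Hence c = [12, 2, 9, 8, 5].
  Check: interpolating c through the α_i gives m(x) = 1 + 8·x (degree < 2) with m(α_i) = c_i for every i, so c is indeed a codeword.


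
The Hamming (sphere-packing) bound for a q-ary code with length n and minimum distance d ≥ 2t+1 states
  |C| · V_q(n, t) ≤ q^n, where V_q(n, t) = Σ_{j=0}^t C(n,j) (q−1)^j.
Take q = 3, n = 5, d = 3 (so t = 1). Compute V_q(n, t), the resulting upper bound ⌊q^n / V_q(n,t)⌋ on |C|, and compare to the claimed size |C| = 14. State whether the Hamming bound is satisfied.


V_q(n, t) = 11, q^n = 243, Hamming bound = 22, |C| = 14 ≤ bound (satisfied).

Step 1: Compute V_q(n, t) = Σ_{j=0}^1 C(n, j) (q−1)^j.
  j = 0: C(5,0)·(2)^0 = 1·1 = 1.
  j = 1: C(5,1)·(2)^1 = 5·2 = 10.
  V_q(n, t) = 1 + 10 = 11.
Step 2: q^n = 3^5 = 243.
Step 3: Hamming bound ⌊q^n / V_q(n,t)⌋ = ⌊243/11⌋ = 22.
Step 4: Compare |C| = 14 to 22: satisfied.
The claimed |C| lies below the Hamming bound.


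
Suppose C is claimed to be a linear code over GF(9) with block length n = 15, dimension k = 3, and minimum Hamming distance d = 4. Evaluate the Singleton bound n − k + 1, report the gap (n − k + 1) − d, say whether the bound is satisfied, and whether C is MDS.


Singleton RHS = n − k + 1 = 13, slack = 9, bound satisfied, not MDS.

Singleton bound: d ≤ n − k + 1.
Here n = 15, k = 3, so n − k + 1 = 13.
Given d = 4, check d ≤ 13: YES.
Slack = (n − k + 1) − d = 9.
The code is NOT MDS (slack = 9 > 0).
Description: the claimed parameters are [15, 3, 4]_9; such a code would be non-MDS.


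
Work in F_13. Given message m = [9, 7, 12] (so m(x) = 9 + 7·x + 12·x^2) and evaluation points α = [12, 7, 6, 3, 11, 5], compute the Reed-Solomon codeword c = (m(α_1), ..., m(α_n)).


c = [1, 9, 2, 8, 4, 6]

Message polynomial: m(x) = 9 + 7·x + 12·x^2 (mod 13).
For each evaluation point α_i, compute m(α_i) mod 13:
  α_1 = 12: Horner steps 12 → 8 → 1, so m(12) = 1.
  α_2 = 7: Horner steps 12 → 0 → 9, so m(7) = 9.
  α_3 = 6: Horner steps 12 → 1 → 2, so m(6) = 2.
  α_4 = 3: Horner steps 12 → 4 → 8, so m(3) = 8.
  α_5 = 11: Horner steps 12 → 9 → 4, so m(11) = 4.
  α_6 = 5: Horner steps 12 → 2 → 6, so m(5) = 6.
Codeword c = [1, 9, 2, 8, 4, 6] ∈ F_13^6.


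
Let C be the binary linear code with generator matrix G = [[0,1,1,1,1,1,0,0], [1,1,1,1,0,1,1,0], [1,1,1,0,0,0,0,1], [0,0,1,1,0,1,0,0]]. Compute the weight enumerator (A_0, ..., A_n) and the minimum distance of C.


Weight distribution: A_0 = 1, A_2 = 1, A_3 = 4, A_4 = 3, A_5 = 4, A_6 = 3. Minimum distance d = 2.

Enumerate all 2^4 = 16 messages m ∈ F_2^4.
For each, compute codeword c = mG in F_2^8, then tally its weight.
  m = 0000 → c = 00000000, weight = 0.
  m = 1000 → c = 01111100, weight = 5.
  m = 0100 → c = 11110110, weight = 6.
  m = 1100 → c = 10001010, weight = 3.
  m = 0010 → c = 11100001, weight = 4.
  m = 1010 → c = 10011101, weight = 5.
  m = 0110 → c = 00010111, weight = 4.
  m = 1110 → c = 01101011, weight = 5.
  m = 0001 → c = 00110100, weight = 3.
  m = 1001 → c = 01001000, weight = 2.
  m = 0101 → c = 11000010, weight = 3.
  m = 1101 → c = 10111110, weight = 6.
  m = 0011 → c = 11010101, weight = 5.
  m = 1011 → c = 10101001, weight = 4.
  m = 0111 → c = 00100011, weight = 3.
  m = 1111 → c = 01011111, weight = 6.
Tally weights:
  weight 0: 1 codewords.
  weight 2: 1 codewords.
  weight 3: 4 codewords.
  weight 4: 3 codewords.
  weight 5: 4 codewords.
  weight 6: 3 codewords.
Minimum distance d = smallest w > 0 with A_w > 0 = 2.
Sanity: Σ A_w = 16 = 2^4 = 16 ✓.


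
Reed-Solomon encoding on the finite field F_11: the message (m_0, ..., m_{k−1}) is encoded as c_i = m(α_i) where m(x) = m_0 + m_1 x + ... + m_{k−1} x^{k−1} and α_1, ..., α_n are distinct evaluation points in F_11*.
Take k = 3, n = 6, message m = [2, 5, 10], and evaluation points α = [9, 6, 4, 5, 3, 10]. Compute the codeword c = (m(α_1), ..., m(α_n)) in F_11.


c = [10, 7, 6, 2, 8, 7]

Message polynomial: m(x) = 2 + 5·x + 10·x^2 (mod 11).
For each evaluation point α_i, compute m(α_i) mod 11:
  α_1 = 9: Horner steps 10 → 7 → 10, so m(9) = 10.
  α_2 = 6: Horner steps 10 → 10 → 7, so m(6) = 7.
  α_3 = 4: Horner steps 10 → 1 → 6, so m(4) = 6.
  α_4 = 5: Horner steps 10 → 0 → 2, so m(5) = 2.
  α_5 = 3: Horner steps 10 → 2 → 8, so m(3) = 8.
  α_6 = 10: Horner steps 10 → 6 → 7, so m(10) = 7.
Codeword c = [10, 7, 6, 2, 8, 7] ∈ F_11^6.


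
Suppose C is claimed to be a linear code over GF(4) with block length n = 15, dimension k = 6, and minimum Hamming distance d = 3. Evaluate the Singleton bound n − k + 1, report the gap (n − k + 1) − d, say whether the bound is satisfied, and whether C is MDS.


Singleton RHS = n − k + 1 = 10, slack = 7, bound satisfied, not MDS.

Singleton bound: d ≤ n − k + 1.
Here n = 15, k = 6, so n − k + 1 = 10.
Given d = 3, check d ≤ 10: YES.
Slack = (n − k + 1) − d = 7.
The code is NOT MDS (slack = 7 > 0).
Description: the claimed parameters are [15, 6, 3]_4; such a code would be non-MDS.


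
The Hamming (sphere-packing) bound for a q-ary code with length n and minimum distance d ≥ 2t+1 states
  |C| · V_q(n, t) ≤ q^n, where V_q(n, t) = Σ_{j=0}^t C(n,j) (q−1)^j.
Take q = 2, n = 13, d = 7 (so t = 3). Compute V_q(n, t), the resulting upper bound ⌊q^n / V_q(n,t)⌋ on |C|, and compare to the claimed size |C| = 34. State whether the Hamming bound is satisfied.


V_q(n, t) = 378, q^n = 8192, Hamming bound = 21, |C| = 34 > bound (violated).

Step 1: Compute V_q(n, t) = Σ_{j=0}^3 C(n, j) (q−1)^j.
  j = 0: C(13,0)·(1)^0 = 1·1 = 1.
  j = 1: C(13,1)·(1)^1 = 13·1 = 13.
  j = 2: C(13,2)·(1)^2 = 78·1 = 78.
  j = 3: C(13,3)·(1)^3 = 286·1 = 286.
  V_q(n, t) = 1 + 13 + 78 + 286 = 378.
Step 2: q^n = 2^13 = 8192.
Step 3: Hamming bound ⌊q^n / V_q(n,t)⌋ = ⌊8192/378⌋ = 21.
Step 4: Compare |C| = 34 to 21: violated.
The claimed |C| lies above the Hamming bound, so no 2-ary code of length 13 with d ≥ 7 can have 34 codewords.


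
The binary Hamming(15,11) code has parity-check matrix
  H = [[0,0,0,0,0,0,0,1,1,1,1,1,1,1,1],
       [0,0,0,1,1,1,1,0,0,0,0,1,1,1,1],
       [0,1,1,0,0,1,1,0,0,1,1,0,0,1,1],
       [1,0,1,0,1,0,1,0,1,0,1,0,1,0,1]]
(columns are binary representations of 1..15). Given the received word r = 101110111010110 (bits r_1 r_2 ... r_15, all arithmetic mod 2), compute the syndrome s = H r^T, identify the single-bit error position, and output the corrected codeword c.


s = (1, 1, 0, 1)^T, error position = 13, corrected codeword c = 101110111010010

Compute s = H r^T mod 2 one row at a time:
  s_1 = 1 + 1 + 0 + 1 + 0 + 1 + 1 + 0 = 5 ≡ 1 (mod 2).
  s_2 = 1 + 1 + 0 + 1 + 0 + 1 + 1 + 0 = 5 ≡ 1 (mod 2).
  s_3 = 0 + 1 + 0 + 1 + 0 + 1 + 1 + 0 = 4 ≡ 0 (mod 2).
  s_4 = 1 + 1 + 1 + 1 + 1 + 1 + 1 + 0 = 7 ≡ 1 (mod 2).
s = (1, 1, 0, 1)^T — this equals column 13 of H (binary 1101), so error is at position 13.
Correct: flip bit 13 of r = 101110111010110 to get c = 101110111010010.


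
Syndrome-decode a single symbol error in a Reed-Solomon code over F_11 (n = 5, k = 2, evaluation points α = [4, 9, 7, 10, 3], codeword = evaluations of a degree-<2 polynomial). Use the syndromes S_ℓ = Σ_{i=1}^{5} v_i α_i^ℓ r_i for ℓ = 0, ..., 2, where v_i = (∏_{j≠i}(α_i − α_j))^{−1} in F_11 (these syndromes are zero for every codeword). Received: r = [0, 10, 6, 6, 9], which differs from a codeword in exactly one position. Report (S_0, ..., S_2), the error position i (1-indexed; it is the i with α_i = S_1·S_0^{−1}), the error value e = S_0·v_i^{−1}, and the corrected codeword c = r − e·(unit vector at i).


S = (1, 10, 1), error at position 4, error magnitude e = 5, c = [0, 10, 6, 1, 9].

Step 1: column multipliers v_i = (∏_{j≠i}(α_i − α_j))^{−1} mod 11.
  i = 1 (α = 4): (4−9)(4−7)(4−10)(4−3) = (−5)·(−3)·(−6)·1 = −90 ≡ 9, so v_1 = 9^{−1} = 5 (mod 11).
  i = 2 (α = 9): (9−4)(9−7)(9−10)(9−3) = 5·2·(−1)·6 = −60 ≡ 6, so v_2 = 6^{−1} = 2 (mod 11).
  i = 3 (α = 7): (7−4)(7−9)(7−10)(7−3) = 3·(−2)·(−3)·4 = 72 ≡ 6, so v_3 = 6^{−1} = 2 (mod 11).
  i = 4 (α = 10): (10−4)(10−9)(10−7)(10−3) = 6·1·3·7 = 126 ≡ 5, so v_4 = 5^{−1} = 9 (mod 11).
  i = 5 (α = 3): (3−4)(3−9)(3−7)(3−10) = (−1)·(−6)·(−4)·(−7) = 168 ≡ 3, so v_5 = 3^{−1} = 4 (mod 11).
  v = [5, 2, 2, 9, 4].
Step 2: syndromes of r = [0, 10, 6, 6, 9] (all sums mod 11).
  S_0 = Σ v_i r_i = 5·0 + 2·10 + 2·6 + 9·6 + 4·9 = 122 ≡ 1.
  S_1 = Σ v_i α_i r_i = 5·4·0 + 2·9·10 + 2·7·6 + 9·10·6 + 4·3·9 = 912 ≡ 10.
  α_i^2 mod 11 = [5, 4, 5, 1, 9].
  S_2 = Σ v_i α_i^2 r_i = 5·5·0 + 2·4·10 + 2·5·6 + 9·1·6 + 4·9·9 = 518 ≡ 1.
  S = (1, 10, 1) ≠ 0, so r is not a codeword (an error is present).
Step 3: locate the error. For a single error e at position i, S_ℓ = v_i·e·α_i^ℓ, so α_err = S_1/S_0.
  S_0^{−1} = 1^{−1} = 1 (mod 11), so α_err = 10·1 = 10 ≡ 10 = α_4. Error position i = 4.
  Consistency check: S_2/S_1 = 1·10 = 10 ≡ 10 = α_err ✓ (single-error assumption holds).
Step 4: error magnitude e = S_0/v_4 = S_0·∏_{j≠4}(α_4 − α_j) = 1·5 = 5 ≡ 5 (mod 11).
Step 5: correct position 4: c_4 = r_4 − e = 6 − 5 ≡ 1 (mod 11). Hence c = [0, 10, 6, 1, 9].
  Check: interpolating c through the α_i gives m(x) = 3 + 2·x (degree < 2) with m(α_i) = c_i for every i, so c is indeed a codeword.


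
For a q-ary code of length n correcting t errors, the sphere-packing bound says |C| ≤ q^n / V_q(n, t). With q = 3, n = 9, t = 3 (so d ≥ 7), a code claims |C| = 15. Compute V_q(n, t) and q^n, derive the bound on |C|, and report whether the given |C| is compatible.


V_q(n, t) = 835, q^n = 19683, Hamming bound = 23, |C| = 15 ≤ bound (satisfied).

Step 1: Compute V_q(n, t) = Σ_{j=0}^3 C(n, j) (q−1)^j.
  j = 0: C(9,0)·(2)^0 = 1·1 = 1.
  j = 1: C(9,1)·(2)^1 = 9·2 = 18.
  j = 2: C(9,2)·(2)^2 = 36·4 = 144.
  j = 3: C(9,3)·(2)^3 = 84·8 = 672.
  V_q(n, t) = 1 + 18 + 144 + 672 = 835.
Step 2: q^n = 3^9 = 19683.
Step 3: Hamming bound ⌊q^n / V_q(n,t)⌋ = ⌊19683/835⌋ = 23.
Step 4: Compare |C| = 15 to 23: satisfied.
The claimed |C| lies below the Hamming bound.


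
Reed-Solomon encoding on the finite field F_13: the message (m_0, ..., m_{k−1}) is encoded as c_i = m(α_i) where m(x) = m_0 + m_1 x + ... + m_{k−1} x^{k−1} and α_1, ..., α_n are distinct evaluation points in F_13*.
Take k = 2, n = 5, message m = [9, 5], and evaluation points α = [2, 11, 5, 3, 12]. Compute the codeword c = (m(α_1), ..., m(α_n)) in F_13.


c = [6, 12, 8, 11, 4]

Message polynomial: m(x) = 9 + 5·x (mod 13).
For each evaluation point α_i, compute m(α_i) mod 13:
  α_1 = 2: Horner steps 5 → 6, so m(2) = 6.
  α_2 = 11: Horner steps 5 → 12, so m(11) = 12.
  α_3 = 5: Horner steps 5 → 8, so m(5) = 8.
  α_4 = 3: Horner steps 5 → 11, so m(3) = 11.
  α_5 = 12: Horner steps 5 → 4, so m(12) = 4.
Codeword c = [6, 12, 8, 11, 4] ∈ F_13^5.


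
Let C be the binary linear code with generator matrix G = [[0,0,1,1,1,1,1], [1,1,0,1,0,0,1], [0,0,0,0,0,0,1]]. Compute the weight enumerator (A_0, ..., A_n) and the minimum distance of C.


Weight distribution: A_0 = 1, A_1 = 1, A_3 = 1, A_4 = 2, A_5 = 2, A_6 = 1. Minimum distance d = 1.

Enumerate all 2^3 = 8 messages m ∈ F_2^3.
For each, compute codeword c = mG in F_2^7, then tally its weight.
  m = 000 → c = 0000000, weight = 0.
  m = 100 → c = 0011111, weight = 5.
  m = 010 → c = 1101001, weight = 4.
  m = 110 → c = 1110110, weight = 5.
  m = 001 → c = 0000001, weight = 1.
  m = 101 → c = 0011110, weight = 4.
  m = 011 → c = 1101000, weight = 3.
  m = 111 → c = 1110111, weight = 6.
Tally weights:
  weight 0: 1 codewords.
  weight 1: 1 codewords.
  weight 3: 1 codewords.
  weight 4: 2 codewords.
  weight 5: 2 codewords.
  weight 6: 1 codewords.
Minimum distance d = smallest w > 0 with A_w > 0 = 1.
Sanity: Σ A_w = 8 = 2^3 = 8 ✓.


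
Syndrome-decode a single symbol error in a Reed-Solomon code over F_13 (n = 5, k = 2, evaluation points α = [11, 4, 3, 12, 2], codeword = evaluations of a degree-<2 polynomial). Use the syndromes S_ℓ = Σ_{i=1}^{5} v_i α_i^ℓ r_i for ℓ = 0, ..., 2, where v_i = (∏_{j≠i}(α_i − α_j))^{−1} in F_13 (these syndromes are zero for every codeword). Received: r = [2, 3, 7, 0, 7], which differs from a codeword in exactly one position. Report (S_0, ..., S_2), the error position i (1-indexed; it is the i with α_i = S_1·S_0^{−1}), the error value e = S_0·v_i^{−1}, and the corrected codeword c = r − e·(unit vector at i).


S = (9, 1, 3), error at position 3, error magnitude e = 2, c = [2, 3, 5, 0, 7].

Step 1: column multipliers v_i = (∏_{j≠i}(α_i − α_j))^{−1} mod 13.
  i = 1 (α = 11): (11−4)(11−3)(11−12)(11−2) = 7·8·(−1)·9 = −504 ≡ 3, so v_1 = 3^{−1} = 9 (mod 13).
  i = 2 (α = 4): (4−11)(4−3)(4−12)(4−2) = (−7)·1·(−8)·2 = 112 ≡ 8, so v_2 = 8^{−1} = 5 (mod 13).
  i = 3 (α = 3): (3−11)(3−4)(3−12)(3−2) = (−8)·(−1)·(−9)·1 = −72 ≡ 6, so v_3 = 6^{−1} = 11 (mod 13).
  i = 4 (α = 12): (12−11)(12−4)(12−3)(12−2) = 1·8·9·10 = 720 ≡ 5, so v_4 = 5^{−1} = 8 (mod 13).
  i = 5 (α = 2): (2−11)(2−4)(2−3)(2−12) = (−9)·(−2)·(−1)·(−10) = 180 ≡ 11, so v_5 = 11^{−1} = 6 (mod 13).
  v = [9, 5, 11, 8, 6].
Step 2: syndromes of r = [2, 3, 7, 0, 7] (all sums mod 13).
  S_0 = Σ v_i r_i = 9·2 + 5·3 + 11·7 + 8·0 + 6·7 = 152 ≡ 9.
  S_1 = Σ v_i α_i r_i = 9·11·2 + 5·4·3 + 11·3·7 + 8·12·0 + 6·2·7 = 573 ≡ 1.
  α_i^2 mod 13 = [4, 3, 9, 1, 4].
  S_2 = Σ v_i α_i^2 r_i = 9·4·2 + 5·3·3 + 11·9·7 + 8·1·0 + 6·4·7 = 978 ≡ 3.
  S = (9, 1, 3) ≠ 0, so r is not a codeword (an error is present).
Step 3: locate the error. For a single error e at position i, S_ℓ = v_i·e·α_i^ℓ, so α_err = S_1/S_0.
  S_0^{−1} = 9^{−1} = 3 (mod 13), so α_err = 1·3 = 3 ≡ 3 = α_3. Error position i = 3.
  Consistency check: S_2/S_1 = 3·1 = 3 ≡ 3 = α_err ✓ (single-error assumption holds).
Step 4: error magnitude e = S_0/v_3 = S_0·∏_{j≠3}(α_3 − α_j) = 9·6 = 54 ≡ 2 (mod 13).
Step 5: correct position 3: c_3 = r_3 − e = 7 − 2 ≡ 5 (mod 13). Hence c = [2, 3, 5, 0, 7].
  Check: interpolating c through the α_i gives m(x) = 11 + 11·x (degree < 2) with m(α_i) = c_i for every i, so c is indeed a codeword.


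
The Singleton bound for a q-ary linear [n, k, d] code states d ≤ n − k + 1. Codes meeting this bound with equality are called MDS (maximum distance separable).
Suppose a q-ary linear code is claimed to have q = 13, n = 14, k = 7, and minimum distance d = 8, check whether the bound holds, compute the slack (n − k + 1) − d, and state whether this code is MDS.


Singleton RHS = n − k + 1 = 8, slack = 0, bound satisfied, MDS.

Singleton bound: d ≤ n − k + 1.
Here n = 14, k = 7, so n − k + 1 = 8.
Given d = 8, check d ≤ 8: YES.
Slack = (n − k + 1) − d = 0.
The code is MDS (slack = 0).
Description: the claimed parameters are [14, 7, 8]_13; such a code would be MDS (meets Singleton bound).


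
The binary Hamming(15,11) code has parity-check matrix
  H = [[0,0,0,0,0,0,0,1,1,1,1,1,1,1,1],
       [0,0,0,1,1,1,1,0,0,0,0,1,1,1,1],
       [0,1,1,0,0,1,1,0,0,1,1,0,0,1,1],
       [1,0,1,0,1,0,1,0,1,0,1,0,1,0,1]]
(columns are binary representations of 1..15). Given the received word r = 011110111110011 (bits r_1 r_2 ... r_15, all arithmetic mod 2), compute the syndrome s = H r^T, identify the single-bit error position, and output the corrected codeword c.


s = (0, 1, 1, 0)^T, error position = 6, corrected codeword c = 011111111110011

Compute s = H r^T mod 2 one row at a time:
  s_1 = 1 + 1 + 1 + 1 + 0 + 0 + 1 + 1 = 6 ≡ 0 (mod 2).
  s_2 = 1 + 1 + 0 + 1 + 0 + 0 + 1 + 1 = 5 ≡ 1 (mod 2).
  s_3 = 1 + 1 + 0 + 1 + 1 + 1 + 1 + 1 = 7 ≡ 1 (mod 2).
  s_4 = 0 + 1 + 1 + 1 + 1 + 1 + 0 + 1 = 6 ≡ 0 (mod 2).
s = (0, 1, 1, 0)^T — this equals column 6 of H (binary 0110), so error is at position 6.
Correct: flip bit 6 of r = 011110111110011 to get c = 011111111110011.


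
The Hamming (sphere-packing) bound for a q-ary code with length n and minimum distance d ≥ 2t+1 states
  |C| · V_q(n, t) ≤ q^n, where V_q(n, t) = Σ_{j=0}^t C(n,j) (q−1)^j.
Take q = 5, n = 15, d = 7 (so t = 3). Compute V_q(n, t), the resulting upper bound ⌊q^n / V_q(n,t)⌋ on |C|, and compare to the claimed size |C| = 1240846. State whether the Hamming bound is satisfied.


V_q(n, t) = 30861, q^n = 30517578125, Hamming bound = 988871, |C| = 1240846 > bound (violated).

Step 1: Compute V_q(n, t) = Σ_{j=0}^3 C(n, j) (q−1)^j.
  j = 0: C(15,0)·(4)^0 = 1·1 = 1.
  j = 1: C(15,1)·(4)^1 = 15·4 = 60.
  j = 2: C(15,2)·(4)^2 = 105·16 = 1680.
  j = 3: C(15,3)·(4)^3 = 455·64 = 29120.
  V_q(n, t) = 1 + 60 + 1680 + 29120 = 30861.
Step 2: q^n = 5^15 = 30517578125.
Step 3: Hamming bound ⌊q^n / V_q(n,t)⌋ = ⌊30517578125/30861⌋ = 988871.
Step 4: Compare |C| = 1240846 to 988871: violated.
The claimed |C| lies above the Hamming bound, so no 5-ary code of length 15 with d ≥ 7 can have 1240846 codewords.


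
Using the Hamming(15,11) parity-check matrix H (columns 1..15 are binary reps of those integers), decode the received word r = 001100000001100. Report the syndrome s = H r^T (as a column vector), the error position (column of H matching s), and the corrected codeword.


s = (0, 1, 1, 0)^T, error position = 6, corrected codeword c = 001101000001100

Compute s = H r^T mod 2 one row at a time:
  s_1 = 0 + 0 + 0 + 0 + 1 + 1 + 0 + 0 = 2 ≡ 0 (mod 2).
  s_2 = 1 + 0 + 0 + 0 + 1 + 1 + 0 + 0 = 3 ≡ 1 (mod 2).
  s_3 = 0 + 1 + 0 + 0 + 0 + 0 + 0 + 0 = 1 ≡ 1 (mod 2).
  s_4 = 0 + 1 + 0 + 0 + 0 + 0 + 1 + 0 = 2 ≡ 0 (mod 2).
s = (0, 1, 1, 0)^T — this equals column 6 of H (binary 0110), so error is at position 6.
Correct: flip bit 6 of r = 001100000001100 to get c = 001101000001100.


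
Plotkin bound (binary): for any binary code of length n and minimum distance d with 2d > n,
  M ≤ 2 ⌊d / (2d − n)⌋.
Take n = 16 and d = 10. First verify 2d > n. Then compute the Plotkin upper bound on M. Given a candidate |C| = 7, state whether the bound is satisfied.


Plotkin bound M ≤ 4; given |C| = 7 > bound (violated).

Check applicability: 2d = 20, n = 16.
2d − n = 4 > 0, so Plotkin applies.
Compute d/(2d−n) = 10/4 ≈ 2.5000.
⌊d/(2d−n)⌋ = 2.
Plotkin bound: M ≤ 2·2 = 4.
Given |C| = 7, check: VIOLATED.
This |C| is above the Plotkin bound, so no binary code with n = 16, d = 10 and 7 codewords exists.


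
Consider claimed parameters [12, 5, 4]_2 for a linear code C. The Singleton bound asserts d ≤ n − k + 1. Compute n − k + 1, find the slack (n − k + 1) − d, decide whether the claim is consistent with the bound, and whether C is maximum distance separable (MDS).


Singleton RHS = n − k + 1 = 8, slack = 4, bound satisfied, not MDS.

Singleton bound: d ≤ n − k + 1.
Here n = 12, k = 5, so n − k + 1 = 8.
Given d = 4, check d ≤ 8: YES.
Slack = (n − k + 1) − d = 4.
The code is NOT MDS (slack = 4 > 0).
Description: the claimed parameters are [12, 5, 4]_2; such a code would be non-MDS.


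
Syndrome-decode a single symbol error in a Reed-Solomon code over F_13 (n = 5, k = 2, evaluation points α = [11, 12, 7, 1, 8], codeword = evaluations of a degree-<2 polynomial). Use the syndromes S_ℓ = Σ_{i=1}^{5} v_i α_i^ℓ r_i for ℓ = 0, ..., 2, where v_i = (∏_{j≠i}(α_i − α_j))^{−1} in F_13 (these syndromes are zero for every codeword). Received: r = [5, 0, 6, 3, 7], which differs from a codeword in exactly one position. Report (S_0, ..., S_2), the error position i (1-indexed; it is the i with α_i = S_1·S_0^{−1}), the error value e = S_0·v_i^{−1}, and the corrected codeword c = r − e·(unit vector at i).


S = (2, 1, 7), error at position 3, error magnitude e = 7, c = [5, 0, 12, 3, 7].

Step 1: column multipliers v_i = (∏_{j≠i}(α_i − α_j))^{−1} mod 13.
  i = 1 (α = 11): (11−12)(11−7)(11−1)(11−8) = (−1)·4·10·3 = −120 ≡ 10, so v_1 = 10^{−1} = 4 (mod 13).
  i = 2 (α = 12): (12−11)(12−7)(12−1)(12−8) = 1·5·11·4 = 220 ≡ 12, so v_2 = 12^{−1} = 12 (mod 13).
  i = 3 (α = 7): (7−11)(7−12)(7−1)(7−8) = (−4)·(−5)·6·(−1) = −120 ≡ 10, so v_3 = 10^{−1} = 4 (mod 13).
  i = 4 (α = 1): (1−11)(1−12)(1−7)(1−8) = (−10)·(−11)·(−6)·(−7) = 4620 ≡ 5, so v_4 = 5^{−1} = 8 (mod 13).
  i = 5 (α = 8): (8−11)(8−12)(8−7)(8−1) = (−3)·(−4)·1·7 = 84 ≡ 6, so v_5 = 6^{−1} = 11 (mod 13).
  v = [4, 12, 4, 8, 11].
Step 2: syndromes of r = [5, 0, 6, 3, 7] (all sums mod 13).
  S_0 = Σ v_i r_i = 4·5 + 12·0 + 4·6 + 8·3 + 11·7 = 145 ≡ 2.
  S_1 = Σ v_i α_i r_i = 4·11·5 + 12·12·0 + 4·7·6 + 8·1·3 + 11·8·7 = 1028 ≡ 1.
  α_i^2 mod 13 = [4, 1, 10, 1, 12].
  S_2 = Σ v_i α_i^2 r_i = 4·4·5 + 12·1·0 + 4·10·6 + 8·1·3 + 11·12·7 = 1268 ≡ 7.
  S = (2, 1, 7) ≠ 0, so r is not a codeword (an error is present).
Step 3: locate the error. For a single error e at position i, S_ℓ = v_i·e·α_i^ℓ, so α_err = S_1/S_0.
  S_0^{−1} = 2^{−1} = 7 (mod 13), so α_err = 1·7 = 7 ≡ 7 = α_3. Error position i = 3.
  Consistency check: S_2/S_1 = 7·1 = 7 ≡ 7 = α_err ✓ (single-error assumption holds).
Step 4: error magnitude e = S_0/v_3 = S_0·∏_{j≠3}(α_3 − α_j) = 2·10 = 20 ≡ 7 (mod 13).
Step 5: correct position 3: c_3 = r_3 − e = 6 − 7 ≡ 12 (mod 13). Hence c = [5, 0, 12, 3, 7].
  Check: interpolating c through the α_i gives m(x) = 8 + 8·x (degree < 2) with m(α_i) = c_i for every i, so c is indeed a codeword.


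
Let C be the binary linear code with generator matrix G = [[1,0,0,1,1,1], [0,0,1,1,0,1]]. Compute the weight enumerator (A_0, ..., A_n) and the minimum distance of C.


Weight distribution: A_0 = 1, A_3 = 2, A_4 = 1. Minimum distance d = 3.

Enumerate all 2^2 = 4 messages m ∈ F_2^2.
For each, compute codeword c = mG in F_2^6, then tally its weight.
  m = 00 → c = 000000, weight = 0.
  m = 10 → c = 100111, weight = 4.
  m = 01 → c = 001101, weight = 3.
  m = 11 → c = 101010, weight = 3.
Tally weights:
  weight 0: 1 codewords.
  weight 3: 2 codewords.
  weight 4: 1 codewords.
Minimum distance d = smallest w > 0 with A_w > 0 = 3.
Sanity: Σ A_w = 4 = 2^2 = 4 ✓.


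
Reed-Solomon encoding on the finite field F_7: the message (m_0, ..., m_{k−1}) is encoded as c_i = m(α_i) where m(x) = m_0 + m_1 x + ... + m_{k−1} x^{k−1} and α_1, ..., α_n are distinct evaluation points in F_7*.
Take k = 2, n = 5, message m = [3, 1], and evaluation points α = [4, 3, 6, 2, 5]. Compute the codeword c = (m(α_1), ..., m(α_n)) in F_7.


c = [0, 6, 2, 5, 1]

Message polynomial: m(x) = 3 + 1·x (mod 7).
For each evaluation point α_i, compute m(α_i) mod 7:
  α_1 = 4: Horner steps 1 → 0, so m(4) = 0.
  α_2 = 3: Horner steps 1 → 6, so m(3) = 6.
  α_3 = 6: Horner steps 1 → 2, so m(6) = 2.
  α_4 = 2: Horner steps 1 → 5, so m(2) = 5.
  α_5 = 5: Horner steps 1 → 1, so m(5) = 1.
Codeword c = [0, 6, 2, 5, 1] ∈ F_7^5.


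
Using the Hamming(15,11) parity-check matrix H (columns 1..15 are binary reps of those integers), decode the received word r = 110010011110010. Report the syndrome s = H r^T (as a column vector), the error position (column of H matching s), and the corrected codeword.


s = (1, 0, 0, 0)^T, error position = 8, corrected codeword c = 110010001110010

Compute s = H r^T mod 2 one row at a time:
  s_1 = 1 + 1 + 1 + 1 + 0 + 0 + 1 + 0 = 5 ≡ 1 (mod 2).
  s_2 = 0 + 1 + 0 + 0 + 0 + 0 + 1 + 0 = 2 ≡ 0 (mod 2).
  s_3 = 1 + 0 + 0 + 0 + 1 + 1 + 1 + 0 = 4 ≡ 0 (mod 2).
  s_4 = 1 + 0 + 1 + 0 + 1 + 1 + 0 + 0 = 4 ≡ 0 (mod 2).
s = (1, 0, 0, 0)^T — this equals column 8 of H (binary 1000), so error is at position 8.
Correct: flip bit 8 of r = 110010011110010 to get c = 110010001110010.


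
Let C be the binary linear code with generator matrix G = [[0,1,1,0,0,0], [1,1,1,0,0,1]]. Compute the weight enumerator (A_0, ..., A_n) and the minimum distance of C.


Weight distribution: A_0 = 1, A_2 = 2, A_4 = 1. Minimum distance d = 2.

Enumerate all 2^2 = 4 messages m ∈ F_2^2.
For each, compute codeword c = mG in F_2^6, then tally its weight.
  m = 00 → c = 000000, weight = 0.
  m = 10 → c = 011000, weight = 2.
  m = 01 → c = 111001, weight = 4.
  m = 11 → c = 100001, weight = 2.
Tally weights:
  weight 0: 1 codewords.
  weight 2: 2 codewords.
  weight 4: 1 codewords.
Minimum distance d = smallest w > 0 with A_w > 0 = 2.
Sanity: Σ A_w = 4 = 2^2 = 4 ✓.


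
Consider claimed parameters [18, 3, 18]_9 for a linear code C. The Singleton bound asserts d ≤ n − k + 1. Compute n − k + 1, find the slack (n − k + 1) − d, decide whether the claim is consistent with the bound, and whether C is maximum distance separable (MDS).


Singleton RHS = n − k + 1 = 16, slack = -2, bound violated (no such code; not MDS).

Singleton bound: d ≤ n − k + 1.
Here n = 18, k = 3, so n − k + 1 = 16.
Given d = 18, check d ≤ 16: NO.
Slack = (n − k + 1) − d = -2.
The slack is negative: d = 18 exceeds n − k + 1 = 16 by 2, so the Singleton bound is violated and no linear [18, 3, 18]_9 code can exist. In particular it is not MDS (MDS requires d = n − k + 1 exactly).
Description: the claimed parameters are [18, 3, 18]_9; such a code would be impossible (violates the Singleton bound).


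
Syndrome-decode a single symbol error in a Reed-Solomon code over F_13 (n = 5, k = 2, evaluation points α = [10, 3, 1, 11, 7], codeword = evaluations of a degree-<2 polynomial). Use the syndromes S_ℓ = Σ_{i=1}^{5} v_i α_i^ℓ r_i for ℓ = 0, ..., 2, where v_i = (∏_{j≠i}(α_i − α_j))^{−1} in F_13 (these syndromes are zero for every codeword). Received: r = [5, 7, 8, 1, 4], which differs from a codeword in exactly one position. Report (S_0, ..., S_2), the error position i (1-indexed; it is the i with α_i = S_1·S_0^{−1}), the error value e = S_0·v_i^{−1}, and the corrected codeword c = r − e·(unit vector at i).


S = (6, 6, 6), error at position 3, error magnitude e = 6, c = [5, 7, 2, 1, 4].

Step 1: column multipliers v_i = (∏_{j≠i}(α_i − α_j))^{−1} mod 13.
  i = 1 (α = 10): (10−3)(10−1)(10−11)(10−7) = 7·9·(−1)·3 = −189 ≡ 6, so v_1 = 6^{−1} = 11 (mod 13).
  i = 2 (α = 3): (3−10)(3−1)(3−11)(3−7) = (−7)·2·(−8)·(−4) = −448 ≡ 7, so v_2 = 7^{−1} = 2 (mod 13).
  i = 3 (α = 1): (1−10)(1−3)(1−11)(1−7) = (−9)·(−2)·(−10)·(−6) = 1080 ≡ 1, so v_3 = 1^{−1} = 1 (mod 13).
  i = 4 (α = 11): (11−10)(11−3)(11−1)(11−7) = 1·8·10·4 = 320 ≡ 8, so v_4 = 8^{−1} = 5 (mod 13).
  i = 5 (α = 7): (7−10)(7−3)(7−1)(7−11) = (−3)·4·6·(−4) = 288 ≡ 2, so v_5 = 2^{−1} = 7 (mod 13).
  v = [11, 2, 1, 5, 7].
Step 2: syndromes of r = [5, 7, 8, 1, 4] (all sums mod 13).
  S_0 = Σ v_i r_i = 11·5 + 2·7 + 1·8 + 5·1 + 7·4 = 110 ≡ 6.
  S_1 = Σ v_i α_i r_i = 11·10·5 + 2·3·7 + 1·1·8 + 5·11·1 + 7·7·4 = 851 ≡ 6.
  α_i^2 mod 13 = [9, 9, 1, 4, 10].
  S_2 = Σ v_i α_i^2 r_i = 11·9·5 + 2·9·7 + 1·1·8 + 5·4·1 + 7·10·4 = 929 ≡ 6.
  S = (6, 6, 6) ≠ 0, so r is not a codeword (an error is present).
Step 3: locate the error. For a single error e at position i, S_ℓ = v_i·e·α_i^ℓ, so α_err = S_1/S_0.
  S_0^{−1} = 6^{−1} = 11 (mod 13), so α_err = 6·11 = 66 ≡ 1 = α_3. Error position i = 3.
  Consistency check: S_2/S_1 = 6·11 = 66 ≡ 1 = α_err ✓ (single-error assumption holds).
Step 4: error magnitude e = S_0/v_3 = S_0·∏_{j≠3}(α_3 − α_j) = 6·1 = 6 ≡ 6 (mod 13).
Step 5: correct position 3: c_3 = r_3 − e = 8 − 6 ≡ 2 (mod 13). Hence c = [5, 7, 2, 1, 4].
  Check: interpolating c through the α_i gives m(x) = 6 + 9·x (degree < 2) with m(α_i) = c_i for every i, so c is indeed a codeword.


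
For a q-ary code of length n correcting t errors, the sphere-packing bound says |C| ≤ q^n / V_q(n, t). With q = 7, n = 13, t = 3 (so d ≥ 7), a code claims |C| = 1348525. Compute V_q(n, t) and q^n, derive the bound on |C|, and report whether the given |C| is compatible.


V_q(n, t) = 64663, q^n = 96889010407, Hamming bound = 1498368, |C| = 1348525 ≤ bound (satisfied).

Step 1: Compute V_q(n, t) = Σ_{j=0}^3 C(n, j) (q−1)^j.
  j = 0: C(13,0)·(6)^0 = 1·1 = 1.
  j = 1: C(13,1)·(6)^1 = 13·6 = 78.
  j = 2: C(13,2)·(6)^2 = 78·36 = 2808.
  j = 3: C(13,3)·(6)^3 = 286·216 = 61776.
  V_q(n, t) = 1 + 78 + 2808 + 61776 = 64663.
Step 2: q^n = 7^13 = 96889010407.
Step 3: Hamming bound ⌊q^n / V_q(n,t)⌋ = ⌊96889010407/64663⌋ = 1498368.
Step 4: Compare |C| = 1348525 to 1498368: satisfied.
The claimed |C| lies below the Hamming bound.


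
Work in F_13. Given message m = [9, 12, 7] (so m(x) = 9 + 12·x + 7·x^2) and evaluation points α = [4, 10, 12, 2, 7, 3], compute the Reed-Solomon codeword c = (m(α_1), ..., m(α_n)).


c = [0, 10, 4, 9, 7, 4]

Message polynomial: m(x) = 9 + 12·x + 7·x^2 (mod 13).
For each evaluation point α_i, compute m(α_i) mod 13:
  α_1 = 4: Horner steps 7 → 1 → 0, so m(4) = 0.
  α_2 = 10: Horner steps 7 → 4 → 10, so m(10) = 10.
  α_3 = 12: Horner steps 7 → 5 → 4, so m(12) = 4.
  α_4 = 2: Horner steps 7 → 0 → 9, so m(2) = 9.
  α_5 = 7: Horner steps 7 → 9 → 7, so m(7) = 7.
  α_6 = 3: Horner steps 7 → 7 → 4, so m(3) = 4.
Codeword c = [0, 10, 4, 9, 7, 4] ∈ F_13^6.


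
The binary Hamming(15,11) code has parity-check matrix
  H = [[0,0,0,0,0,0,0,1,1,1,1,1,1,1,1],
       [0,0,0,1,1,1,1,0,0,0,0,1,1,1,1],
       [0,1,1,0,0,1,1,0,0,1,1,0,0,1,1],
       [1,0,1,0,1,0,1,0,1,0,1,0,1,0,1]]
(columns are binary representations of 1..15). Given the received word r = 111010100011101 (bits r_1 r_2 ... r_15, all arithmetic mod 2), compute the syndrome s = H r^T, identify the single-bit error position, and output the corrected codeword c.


s = (0, 1, 1, 1)^T, error position = 7, corrected codeword c = 111010000011101

Compute s = H r^T mod 2 one row at a time:
  s_1 = 0 + 0 + 0 + 1 + 1 + 1 + 0 + 1 = 4 ≡ 0 (mod 2).
  s_2 = 0 + 1 + 0 + 1 + 1 + 1 + 0 + 1 = 5 ≡ 1 (mod 2).
  s_3 = 1 + 1 + 0 + 1 + 0 + 1 + 0 + 1 = 5 ≡ 1 (mod 2).
  s_4 = 1 + 1 + 1 + 1 + 0 + 1 + 1 + 1 = 7 ≡ 1 (mod 2).
s = (0, 1, 1, 1)^T — this equals column 7 of H (binary 0111), so error is at position 7.
Correct: flip bit 7 of r = 111010100011101 to get c = 111010000011101.
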